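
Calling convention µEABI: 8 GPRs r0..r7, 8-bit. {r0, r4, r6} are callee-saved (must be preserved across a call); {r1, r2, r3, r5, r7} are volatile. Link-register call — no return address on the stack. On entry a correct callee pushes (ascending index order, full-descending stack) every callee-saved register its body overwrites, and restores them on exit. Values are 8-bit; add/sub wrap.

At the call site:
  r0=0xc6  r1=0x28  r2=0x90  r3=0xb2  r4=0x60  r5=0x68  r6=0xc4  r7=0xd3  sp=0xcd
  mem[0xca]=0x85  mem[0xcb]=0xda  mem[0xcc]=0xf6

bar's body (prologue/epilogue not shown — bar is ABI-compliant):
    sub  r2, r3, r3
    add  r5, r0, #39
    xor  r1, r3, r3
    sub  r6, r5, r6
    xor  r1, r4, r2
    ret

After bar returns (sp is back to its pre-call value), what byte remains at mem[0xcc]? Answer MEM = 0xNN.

MEM = 0xc4

prologue: push r6 → mem[0xcc]=0xc4, sp=0xcc
body[0] sub  r2, r3, r3 → r2=0x00
body[1] add  r5, r0, #39 → r5=0xed
body[2] xor  r1, r3, r3 → r1=0x00
body[3] sub  r6, r5, r6 → r6=0x29
body[4] xor  r1, r4, r2 → r1=0x60
epilogue: pop r6=0xc4, sp=0xcd
prologue pushed ['r6'] at ['0xcc']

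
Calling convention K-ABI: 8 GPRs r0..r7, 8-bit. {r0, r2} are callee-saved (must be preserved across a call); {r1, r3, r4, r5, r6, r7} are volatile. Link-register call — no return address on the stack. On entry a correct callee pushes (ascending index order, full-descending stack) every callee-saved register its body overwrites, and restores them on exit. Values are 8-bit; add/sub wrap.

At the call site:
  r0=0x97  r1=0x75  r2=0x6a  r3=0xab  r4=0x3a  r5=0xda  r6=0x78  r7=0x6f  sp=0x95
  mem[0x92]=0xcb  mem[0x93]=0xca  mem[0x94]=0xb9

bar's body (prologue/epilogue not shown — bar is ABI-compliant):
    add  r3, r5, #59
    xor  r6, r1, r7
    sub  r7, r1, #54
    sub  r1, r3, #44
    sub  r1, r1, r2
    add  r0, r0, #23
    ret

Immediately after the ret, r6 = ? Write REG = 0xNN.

prologue: push r0 -> mem[0x94]=0x97, sp=0x94
body[0] add  r3, r5, #59 -> r3=0x15
body[1] xor  r6, r1, r7 -> r6=0x1a
body[2] sub  r7, r1, #54 -> r7=0x3f
body[3] sub  r1, r3, #44 -> r1=0xe9
body[4] sub  r1, r1, r2 -> r1=0x7f
body[5] add  r0, r0, #23 -> r0=0xae
epilogue: pop r0=0x97, sp=0x95
r6 is caller-saved -> body value

REG = 0x1a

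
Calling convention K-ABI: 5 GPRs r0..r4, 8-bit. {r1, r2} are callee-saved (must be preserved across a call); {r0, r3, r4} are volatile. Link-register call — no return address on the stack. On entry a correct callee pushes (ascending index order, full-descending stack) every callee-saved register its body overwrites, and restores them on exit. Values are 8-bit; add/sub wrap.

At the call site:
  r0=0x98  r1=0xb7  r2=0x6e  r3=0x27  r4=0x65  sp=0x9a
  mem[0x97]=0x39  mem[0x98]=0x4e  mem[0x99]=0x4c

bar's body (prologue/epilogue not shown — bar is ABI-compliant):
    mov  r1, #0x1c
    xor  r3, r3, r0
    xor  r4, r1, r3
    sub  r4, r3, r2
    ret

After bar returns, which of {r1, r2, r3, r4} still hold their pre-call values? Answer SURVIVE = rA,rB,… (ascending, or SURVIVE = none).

prologue: push r1 -> mem[0x99]=0xb7, sp=0x99
body[0] mov  r1, #0x1c -> r1=0x1c
body[1] xor  r3, r3, r0 -> r3=0xbf
body[2] xor  r4, r1, r3 -> r4=0xa3
body[3] sub  r4, r3, r2 -> r4=0x51
epilogue: pop r1=0xb7, sp=0x9a
r1: callee-saved, written=True
r2: callee-saved, written=False
r3: caller-saved, written=True
r4: caller-saved, written=True

SURVIVE = r1,r2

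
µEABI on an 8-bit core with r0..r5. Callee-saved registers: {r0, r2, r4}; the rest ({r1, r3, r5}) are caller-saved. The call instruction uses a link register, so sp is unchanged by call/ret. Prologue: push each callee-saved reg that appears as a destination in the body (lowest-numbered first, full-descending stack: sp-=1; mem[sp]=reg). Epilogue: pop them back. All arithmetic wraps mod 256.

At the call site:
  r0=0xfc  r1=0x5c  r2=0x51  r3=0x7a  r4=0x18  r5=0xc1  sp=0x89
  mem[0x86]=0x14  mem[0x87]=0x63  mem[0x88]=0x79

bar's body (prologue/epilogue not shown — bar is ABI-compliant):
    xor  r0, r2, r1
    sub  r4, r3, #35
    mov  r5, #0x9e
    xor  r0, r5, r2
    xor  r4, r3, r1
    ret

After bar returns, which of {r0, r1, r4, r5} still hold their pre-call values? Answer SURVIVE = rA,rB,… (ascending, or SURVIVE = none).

SURVIVE = r0,r1,r4

prologue: push r0 → mem[0x88]=0xfc, sp=0x88
prologue: push r4 → mem[0x87]=0x18, sp=0x87
body[0] xor  r0, r2, r1 → r0=0x0d
body[1] sub  r4, r3, #35 → r4=0x57
body[2] mov  r5, #0x9e → r5=0x9e
body[3] xor  r0, r5, r2 → r0=0xcf
body[4] xor  r4, r3, r1 → r4=0x26
epilogue: pop r4=0x18, sp=0x88
epilogue: pop r0=0xfc, sp=0x89
r0: callee-saved, written=True
r1: caller-saved, written=False
r4: callee-saved, written=True
r5: caller-saved, written=True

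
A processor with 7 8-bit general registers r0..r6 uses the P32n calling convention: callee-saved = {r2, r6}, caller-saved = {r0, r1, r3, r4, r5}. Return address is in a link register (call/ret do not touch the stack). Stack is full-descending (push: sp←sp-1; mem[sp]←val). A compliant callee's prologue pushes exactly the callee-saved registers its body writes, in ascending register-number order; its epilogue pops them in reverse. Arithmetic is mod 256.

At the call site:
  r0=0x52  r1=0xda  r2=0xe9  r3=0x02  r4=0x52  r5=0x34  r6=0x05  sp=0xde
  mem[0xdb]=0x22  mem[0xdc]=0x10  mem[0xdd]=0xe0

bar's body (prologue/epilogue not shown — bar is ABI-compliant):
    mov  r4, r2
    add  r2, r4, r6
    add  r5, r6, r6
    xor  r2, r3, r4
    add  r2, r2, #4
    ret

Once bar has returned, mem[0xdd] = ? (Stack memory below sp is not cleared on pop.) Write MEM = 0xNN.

prologue: push r2 -> mem[0xdd]=0xe9, sp=0xdd
body[0] mov  r4, r2 -> r4=0xe9
body[1] add  r2, r4, r6 -> r2=0xee
body[2] add  r5, r6, r6 -> r5=0x0a
body[3] xor  r2, r3, r4 -> r2=0xeb
body[4] add  r2, r2, #4 -> r2=0xef
epilogue: pop r2=0xe9, sp=0xde
prologue pushed ['r2'] at ['0xdd']

MEM = 0xe9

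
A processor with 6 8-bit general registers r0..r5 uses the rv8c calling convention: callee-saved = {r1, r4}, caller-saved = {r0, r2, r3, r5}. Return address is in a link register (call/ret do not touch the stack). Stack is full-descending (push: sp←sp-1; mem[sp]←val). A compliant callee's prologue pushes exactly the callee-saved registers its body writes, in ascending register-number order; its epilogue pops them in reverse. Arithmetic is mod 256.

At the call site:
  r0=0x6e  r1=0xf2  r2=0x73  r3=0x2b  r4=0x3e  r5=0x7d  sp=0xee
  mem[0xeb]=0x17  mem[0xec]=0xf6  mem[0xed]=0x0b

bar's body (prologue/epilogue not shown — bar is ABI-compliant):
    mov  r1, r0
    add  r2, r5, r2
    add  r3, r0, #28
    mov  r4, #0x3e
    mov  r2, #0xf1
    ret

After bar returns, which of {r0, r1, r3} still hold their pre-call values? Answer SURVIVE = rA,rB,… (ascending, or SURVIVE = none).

prologue: push r1 -> mem[0xed]=0xf2, sp=0xed
prologue: push r4 -> mem[0xec]=0x3e, sp=0xec
body[0] mov  r1, r0 -> r1=0x6e
body[1] add  r2, r5, r2 -> r2=0xf0
body[2] add  r3, r0, #28 -> r3=0x8a
body[3] mov  r4, #0x3e -> r4=0x3e
body[4] mov  r2, #0xf1 -> r2=0xf1
epilogue: pop r4=0x3e, sp=0xed
epilogue: pop r1=0xf2, sp=0xee
r0: caller-saved, written=False
r1: callee-saved, written=True
r3: caller-saved, written=True

SURVIVE = r0,r1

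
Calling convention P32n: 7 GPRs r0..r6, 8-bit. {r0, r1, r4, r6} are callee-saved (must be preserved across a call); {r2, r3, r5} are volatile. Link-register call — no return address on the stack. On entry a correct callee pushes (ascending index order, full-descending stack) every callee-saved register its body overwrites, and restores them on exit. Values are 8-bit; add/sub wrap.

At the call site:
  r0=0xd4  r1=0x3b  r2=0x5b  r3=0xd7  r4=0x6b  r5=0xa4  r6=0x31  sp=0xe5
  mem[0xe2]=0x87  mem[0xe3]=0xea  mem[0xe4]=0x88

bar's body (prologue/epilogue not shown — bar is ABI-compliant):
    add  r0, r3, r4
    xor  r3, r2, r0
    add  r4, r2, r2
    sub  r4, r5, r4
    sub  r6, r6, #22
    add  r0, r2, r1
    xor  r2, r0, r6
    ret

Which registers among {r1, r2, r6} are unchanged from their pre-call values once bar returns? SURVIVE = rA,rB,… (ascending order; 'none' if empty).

SURVIVE = r1,r6

prologue: push r0 → mem[0xe4]=0xd4, sp=0xe4
prologue: push r4 → mem[0xe3]=0x6b, sp=0xe3
prologue: push r6 → mem[0xe2]=0x31, sp=0xe2
body[0] add  r0, r3, r4 → r0=0x42
body[1] xor  r3, r2, r0 → r3=0x19
body[2] add  r4, r2, r2 → r4=0xb6
body[3] sub  r4, r5, r4 → r4=0xee
body[4] sub  r6, r6, #22 → r6=0x1b
body[5] add  r0, r2, r1 → r0=0x96
body[6] xor  r2, r0, r6 → r2=0x8d
epilogue: pop r6=0x31, sp=0xe3
epilogue: pop r4=0x6b, sp=0xe4
epilogue: pop r0=0xd4, sp=0xe5
r1: callee-saved, written=False
r2: caller-saved, written=True
r6: callee-saved, written=True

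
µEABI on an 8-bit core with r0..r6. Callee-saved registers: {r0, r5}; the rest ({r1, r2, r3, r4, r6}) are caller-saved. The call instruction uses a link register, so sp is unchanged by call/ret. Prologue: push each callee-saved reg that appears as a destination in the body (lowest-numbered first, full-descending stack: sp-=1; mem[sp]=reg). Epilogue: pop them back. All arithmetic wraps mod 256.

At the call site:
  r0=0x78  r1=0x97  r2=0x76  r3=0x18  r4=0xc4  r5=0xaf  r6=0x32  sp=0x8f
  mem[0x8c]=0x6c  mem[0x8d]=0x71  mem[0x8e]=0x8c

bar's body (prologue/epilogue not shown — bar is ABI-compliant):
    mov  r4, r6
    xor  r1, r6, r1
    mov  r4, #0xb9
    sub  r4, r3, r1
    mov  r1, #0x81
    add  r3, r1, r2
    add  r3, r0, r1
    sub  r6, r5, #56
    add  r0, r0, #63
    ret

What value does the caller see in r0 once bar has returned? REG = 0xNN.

REG = 0x78

prologue: push r0 -> mem[0x8e]=0x78, sp=0x8e
body[0] mov  r4, r6 -> r4=0x32
body[1] xor  r1, r6, r1 -> r1=0xa5
body[2] mov  r4, #0xb9 -> r4=0xb9
body[3] sub  r4, r3, r1 -> r4=0x73
body[4] mov  r1, #0x81 -> r1=0x81
body[5] add  r3, r1, r2 -> r3=0xf7
body[6] add  r3, r0, r1 -> r3=0xf9
body[7] sub  r6, r5, #56 -> r6=0x77
body[8] add  r0, r0, #63 -> r0=0xb7
epilogue: pop r0=0x78, sp=0x8f
r0 is callee-saved -> restored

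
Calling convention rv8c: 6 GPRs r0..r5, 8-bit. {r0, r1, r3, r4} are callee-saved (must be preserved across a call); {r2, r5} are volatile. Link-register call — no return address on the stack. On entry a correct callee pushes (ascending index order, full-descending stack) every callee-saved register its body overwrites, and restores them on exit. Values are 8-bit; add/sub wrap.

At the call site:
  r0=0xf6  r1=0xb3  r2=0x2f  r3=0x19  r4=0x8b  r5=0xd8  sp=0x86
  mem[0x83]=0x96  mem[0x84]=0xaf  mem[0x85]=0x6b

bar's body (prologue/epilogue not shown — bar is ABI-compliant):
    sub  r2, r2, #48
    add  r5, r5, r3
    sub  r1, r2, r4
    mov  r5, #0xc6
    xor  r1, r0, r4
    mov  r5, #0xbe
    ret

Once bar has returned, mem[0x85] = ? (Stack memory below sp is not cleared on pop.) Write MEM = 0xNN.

MEM = 0xb3

prologue: push r1 -> mem[0x85]=0xb3, sp=0x85
body[0] sub  r2, r2, #48 -> r2=0xff
body[1] add  r5, r5, r3 -> r5=0xf1
body[2] sub  r1, r2, r4 -> r1=0x74
body[3] mov  r5, #0xc6 -> r5=0xc6
body[4] xor  r1, r0, r4 -> r1=0x7d
body[5] mov  r5, #0xbe -> r5=0xbe
epilogue: pop r1=0xb3, sp=0x86
prologue pushed ['r1'] at ['0x85']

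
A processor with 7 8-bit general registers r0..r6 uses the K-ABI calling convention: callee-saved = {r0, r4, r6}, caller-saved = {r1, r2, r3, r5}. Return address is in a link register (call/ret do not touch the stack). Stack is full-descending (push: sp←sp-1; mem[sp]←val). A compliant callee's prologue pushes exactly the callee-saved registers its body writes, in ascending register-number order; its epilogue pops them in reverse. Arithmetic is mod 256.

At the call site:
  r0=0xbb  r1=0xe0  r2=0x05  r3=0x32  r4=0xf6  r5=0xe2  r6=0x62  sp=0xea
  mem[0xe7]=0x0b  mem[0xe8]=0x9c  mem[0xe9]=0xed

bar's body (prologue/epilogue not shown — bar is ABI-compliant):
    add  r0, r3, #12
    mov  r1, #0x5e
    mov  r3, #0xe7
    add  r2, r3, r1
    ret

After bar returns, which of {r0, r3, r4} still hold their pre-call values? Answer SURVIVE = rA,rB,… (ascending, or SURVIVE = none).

prologue: push r0 → mem[0xe9]=0xbb, sp=0xe9
body[0] add  r0, r3, #12 → r0=0x3e
body[1] mov  r1, #0x5e → r1=0x5e
body[2] mov  r3, #0xe7 → r3=0xe7
body[3] add  r2, r3, r1 → r2=0x45
epilogue: pop r0=0xbb, sp=0xea
r0: callee-saved, written=True
r3: caller-saved, written=True
r4: callee-saved, written=False

SURVIVE = r0,r4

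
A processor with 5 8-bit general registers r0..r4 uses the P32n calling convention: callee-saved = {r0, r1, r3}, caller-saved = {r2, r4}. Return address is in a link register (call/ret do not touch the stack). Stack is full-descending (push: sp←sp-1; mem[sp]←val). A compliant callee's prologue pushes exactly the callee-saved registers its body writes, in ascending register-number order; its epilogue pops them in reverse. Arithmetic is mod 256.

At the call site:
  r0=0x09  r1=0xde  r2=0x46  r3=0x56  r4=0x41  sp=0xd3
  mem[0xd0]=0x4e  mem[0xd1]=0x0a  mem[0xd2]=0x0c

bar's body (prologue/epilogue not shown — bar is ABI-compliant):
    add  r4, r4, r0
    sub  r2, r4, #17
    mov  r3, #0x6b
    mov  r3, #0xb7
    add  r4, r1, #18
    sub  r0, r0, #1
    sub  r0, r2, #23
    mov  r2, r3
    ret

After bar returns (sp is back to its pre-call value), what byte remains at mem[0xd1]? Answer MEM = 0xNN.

MEM = 0x56

prologue: push r0 → mem[0xd2]=0x09, sp=0xd2
prologue: push r3 → mem[0xd1]=0x56, sp=0xd1
body[0] add  r4, r4, r0 → r4=0x4a
body[1] sub  r2, r4, #17 → r2=0x39
body[2] mov  r3, #0x6b → r3=0x6b
body[3] mov  r3, #0xb7 → r3=0xb7
body[4] add  r4, r1, #18 → r4=0xf0
body[5] sub  r0, r0, #1 → r0=0x08
body[6] sub  r0, r2, #23 → r0=0x22
body[7] mov  r2, r3 → r2=0xb7
epilogue: pop r3=0x56, sp=0xd2
epilogue: pop r0=0x09, sp=0xd3
prologue pushed ['r0', 'r3'] at ['0xd2', '0xd1']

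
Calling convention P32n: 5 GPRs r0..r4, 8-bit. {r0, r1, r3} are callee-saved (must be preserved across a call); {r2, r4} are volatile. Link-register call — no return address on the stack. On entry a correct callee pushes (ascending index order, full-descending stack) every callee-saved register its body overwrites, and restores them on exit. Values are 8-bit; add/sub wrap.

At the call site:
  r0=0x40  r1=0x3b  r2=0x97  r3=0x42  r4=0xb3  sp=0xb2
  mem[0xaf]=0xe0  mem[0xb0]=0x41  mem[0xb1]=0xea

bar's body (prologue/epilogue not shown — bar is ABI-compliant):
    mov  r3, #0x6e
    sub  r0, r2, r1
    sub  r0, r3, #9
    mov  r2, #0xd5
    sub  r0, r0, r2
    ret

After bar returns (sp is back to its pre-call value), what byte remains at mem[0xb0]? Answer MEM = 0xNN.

prologue: push r0 → mem[0xb1]=0x40, sp=0xb1
prologue: push r3 → mem[0xb0]=0x42, sp=0xb0
body[0] mov  r3, #0x6e → r3=0x6e
body[1] sub  r0, r2, r1 → r0=0x5c
body[2] sub  r0, r3, #9 → r0=0x65
body[3] mov  r2, #0xd5 → r2=0xd5
body[4] sub  r0, r0, r2 → r0=0x90
epilogue: pop r3=0x42, sp=0xb1
epilogue: pop r0=0x40, sp=0xb2
prologue pushed ['r0', 'r3'] at ['0xb1', '0xb0']

MEM = 0x42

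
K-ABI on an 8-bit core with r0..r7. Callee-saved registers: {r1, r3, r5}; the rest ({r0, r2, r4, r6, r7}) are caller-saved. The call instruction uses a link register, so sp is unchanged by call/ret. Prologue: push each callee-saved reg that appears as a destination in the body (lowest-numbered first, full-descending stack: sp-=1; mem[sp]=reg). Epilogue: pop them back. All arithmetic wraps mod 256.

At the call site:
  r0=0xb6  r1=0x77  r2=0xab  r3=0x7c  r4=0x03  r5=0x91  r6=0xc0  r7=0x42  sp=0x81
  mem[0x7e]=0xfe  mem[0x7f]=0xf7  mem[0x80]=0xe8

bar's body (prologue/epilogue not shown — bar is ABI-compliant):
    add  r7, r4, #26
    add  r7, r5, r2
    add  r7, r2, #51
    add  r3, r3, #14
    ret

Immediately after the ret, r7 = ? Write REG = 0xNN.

prologue: push r3 → mem[0x80]=0x7c, sp=0x80
body[0] add  r7, r4, #26 → r7=0x1d
body[1] add  r7, r5, r2 → r7=0x3c
body[2] add  r7, r2, #51 → r7=0xde
body[3] add  r3, r3, #14 → r3=0x8a
epilogue: pop r3=0x7c, sp=0x81
r7 is caller-saved → body value

REG = 0xde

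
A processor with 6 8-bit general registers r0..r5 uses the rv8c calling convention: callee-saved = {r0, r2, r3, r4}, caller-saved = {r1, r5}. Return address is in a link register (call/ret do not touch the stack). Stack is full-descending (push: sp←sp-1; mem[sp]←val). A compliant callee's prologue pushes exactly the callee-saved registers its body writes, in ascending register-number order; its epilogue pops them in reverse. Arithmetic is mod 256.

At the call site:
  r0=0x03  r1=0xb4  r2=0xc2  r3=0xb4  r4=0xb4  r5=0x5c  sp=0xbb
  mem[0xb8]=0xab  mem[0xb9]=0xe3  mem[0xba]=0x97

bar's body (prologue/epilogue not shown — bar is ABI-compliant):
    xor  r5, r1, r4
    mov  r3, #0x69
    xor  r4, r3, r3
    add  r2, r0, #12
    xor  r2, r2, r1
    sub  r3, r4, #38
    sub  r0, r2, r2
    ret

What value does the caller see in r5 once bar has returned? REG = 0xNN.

prologue: push r0 -> mem[0xba]=0x03, sp=0xba
prologue: push r2 -> mem[0xb9]=0xc2, sp=0xb9
prologue: push r3 -> mem[0xb8]=0xb4, sp=0xb8
prologue: push r4 -> mem[0xb7]=0xb4, sp=0xb7
body[0] xor  r5, r1, r4 -> r5=0x00
body[1] mov  r3, #0x69 -> r3=0x69
body[2] xor  r4, r3, r3 -> r4=0x00
body[3] add  r2, r0, #12 -> r2=0x0f
body[4] xor  r2, r2, r1 -> r2=0xbb
body[5] sub  r3, r4, #38 -> r3=0xda
body[6] sub  r0, r2, r2 -> r0=0x00
epilogue: pop r4=0xb4, sp=0xb8
epilogue: pop r3=0xb4, sp=0xb9
epilogue: pop r2=0xc2, sp=0xba
epilogue: pop r0=0x03, sp=0xbb
r5 is caller-saved -> body value

REG = 0x00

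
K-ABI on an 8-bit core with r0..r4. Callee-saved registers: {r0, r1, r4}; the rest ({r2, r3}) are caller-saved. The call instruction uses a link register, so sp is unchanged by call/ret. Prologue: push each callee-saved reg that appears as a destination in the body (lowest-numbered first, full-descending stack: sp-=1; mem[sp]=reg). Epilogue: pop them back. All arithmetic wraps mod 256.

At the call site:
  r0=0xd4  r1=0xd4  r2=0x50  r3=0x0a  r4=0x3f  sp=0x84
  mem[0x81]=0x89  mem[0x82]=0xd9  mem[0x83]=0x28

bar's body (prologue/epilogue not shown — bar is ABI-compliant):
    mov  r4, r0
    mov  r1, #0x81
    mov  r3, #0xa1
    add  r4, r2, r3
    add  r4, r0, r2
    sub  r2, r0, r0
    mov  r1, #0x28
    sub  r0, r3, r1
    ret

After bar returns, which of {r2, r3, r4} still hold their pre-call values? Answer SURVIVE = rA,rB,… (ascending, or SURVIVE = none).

prologue: push r0 → mem[0x83]=0xd4, sp=0x83
prologue: push r1 → mem[0x82]=0xd4, sp=0x82
prologue: push r4 → mem[0x81]=0x3f, sp=0x81
body[0] mov  r4, r0 → r4=0xd4
body[1] mov  r1, #0x81 → r1=0x81
body[2] mov  r3, #0xa1 → r3=0xa1
body[3] add  r4, r2, r3 → r4=0xf1
body[4] add  r4, r0, r2 → r4=0x24
body[5] sub  r2, r0, r0 → r2=0x00
body[6] mov  r1, #0x28 → r1=0x28
body[7] sub  r0, r3, r1 → r0=0x79
epilogue: pop r4=0x3f, sp=0x82
epilogue: pop r1=0xd4, sp=0x83
epilogue: pop r0=0xd4, sp=0x84
r2: caller-saved, written=True
r3: caller-saved, written=True
r4: callee-saved, written=True

SURVIVE = r4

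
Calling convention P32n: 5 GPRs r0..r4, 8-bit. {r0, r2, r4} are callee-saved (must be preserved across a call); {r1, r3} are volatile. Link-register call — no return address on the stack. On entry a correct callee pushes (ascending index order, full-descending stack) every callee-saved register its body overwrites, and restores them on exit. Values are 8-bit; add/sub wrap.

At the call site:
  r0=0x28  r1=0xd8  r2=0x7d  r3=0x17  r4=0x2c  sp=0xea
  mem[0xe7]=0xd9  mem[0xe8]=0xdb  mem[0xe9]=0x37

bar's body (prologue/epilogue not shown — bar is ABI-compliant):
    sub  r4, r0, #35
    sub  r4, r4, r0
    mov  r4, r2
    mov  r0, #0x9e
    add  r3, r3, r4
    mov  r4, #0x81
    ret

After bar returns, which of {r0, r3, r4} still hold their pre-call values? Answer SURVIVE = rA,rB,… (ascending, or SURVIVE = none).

prologue: push r0 -> mem[0xe9]=0x28, sp=0xe9
prologue: push r4 -> mem[0xe8]=0x2c, sp=0xe8
body[0] sub  r4, r0, #35 -> r4=0x05
body[1] sub  r4, r4, r0 -> r4=0xdd
body[2] mov  r4, r2 -> r4=0x7d
body[3] mov  r0, #0x9e -> r0=0x9e
body[4] add  r3, r3, r4 -> r3=0x94
body[5] mov  r4, #0x81 -> r4=0x81
epilogue: pop r4=0x2c, sp=0xe9
epilogue: pop r0=0x28, sp=0xea
r0: callee-saved, written=True
r3: caller-saved, written=True
r4: callee-saved, written=True

SURVIVE = r0,r4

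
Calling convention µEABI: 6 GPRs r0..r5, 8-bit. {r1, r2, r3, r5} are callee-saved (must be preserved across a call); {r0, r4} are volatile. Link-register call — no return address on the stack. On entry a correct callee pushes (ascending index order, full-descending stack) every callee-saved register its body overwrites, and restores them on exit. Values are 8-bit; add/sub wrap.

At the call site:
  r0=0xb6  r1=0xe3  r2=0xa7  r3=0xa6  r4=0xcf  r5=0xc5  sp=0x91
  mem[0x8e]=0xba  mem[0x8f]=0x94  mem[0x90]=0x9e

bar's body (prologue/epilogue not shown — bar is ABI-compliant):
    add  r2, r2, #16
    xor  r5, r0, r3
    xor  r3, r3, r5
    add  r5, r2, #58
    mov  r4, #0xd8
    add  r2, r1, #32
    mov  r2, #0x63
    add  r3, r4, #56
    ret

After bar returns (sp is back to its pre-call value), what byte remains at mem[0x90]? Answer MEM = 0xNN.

prologue: push r2 -> mem[0x90]=0xa7, sp=0x90
prologue: push r3 -> mem[0x8f]=0xa6, sp=0x8f
prologue: push r5 -> mem[0x8e]=0xc5, sp=0x8e
body[0] add  r2, r2, #16 -> r2=0xb7
body[1] xor  r5, r0, r3 -> r5=0x10
body[2] xor  r3, r3, r5 -> r3=0xb6
body[3] add  r5, r2, #58 -> r5=0xf1
body[4] mov  r4, #0xd8 -> r4=0xd8
body[5] add  r2, r1, #32 -> r2=0x03
body[6] mov  r2, #0x63 -> r2=0x63
body[7] add  r3, r4, #56 -> r3=0x10
epilogue: pop r5=0xc5, sp=0x8f
epilogue: pop r3=0xa6, sp=0x90
epilogue: pop r2=0xa7, sp=0x91
prologue pushed ['r2', 'r3', 'r5'] at ['0x90', '0x8f', '0x8e']

MEM = 0xa7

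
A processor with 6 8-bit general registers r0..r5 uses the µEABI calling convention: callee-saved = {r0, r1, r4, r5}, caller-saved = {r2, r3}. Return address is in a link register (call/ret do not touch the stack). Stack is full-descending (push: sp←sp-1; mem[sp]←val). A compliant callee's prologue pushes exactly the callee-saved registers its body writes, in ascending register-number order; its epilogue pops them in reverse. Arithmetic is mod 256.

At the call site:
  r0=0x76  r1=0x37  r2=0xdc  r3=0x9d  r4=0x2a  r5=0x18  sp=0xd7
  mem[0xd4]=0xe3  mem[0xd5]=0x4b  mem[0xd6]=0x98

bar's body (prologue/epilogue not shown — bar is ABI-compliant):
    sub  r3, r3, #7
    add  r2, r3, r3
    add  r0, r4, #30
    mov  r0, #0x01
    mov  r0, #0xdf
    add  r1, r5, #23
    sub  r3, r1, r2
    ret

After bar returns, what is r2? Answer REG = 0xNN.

REG = 0x2c

prologue: push r0 → mem[0xd6]=0x76, sp=0xd6
prologue: push r1 → mem[0xd5]=0x37, sp=0xd5
body[0] sub  r3, r3, #7 → r3=0x96
body[1] add  r2, r3, r3 → r2=0x2c
body[2] add  r0, r4, #30 → r0=0x48
body[3] mov  r0, #0x01 → r0=0x01
body[4] mov  r0, #0xdf → r0=0xdf
body[5] add  r1, r5, #23 → r1=0x2f
body[6] sub  r3, r1, r2 → r3=0x03
epilogue: pop r1=0x37, sp=0xd6
epilogue: pop r0=0x76, sp=0xd7
r2 is caller-saved → body value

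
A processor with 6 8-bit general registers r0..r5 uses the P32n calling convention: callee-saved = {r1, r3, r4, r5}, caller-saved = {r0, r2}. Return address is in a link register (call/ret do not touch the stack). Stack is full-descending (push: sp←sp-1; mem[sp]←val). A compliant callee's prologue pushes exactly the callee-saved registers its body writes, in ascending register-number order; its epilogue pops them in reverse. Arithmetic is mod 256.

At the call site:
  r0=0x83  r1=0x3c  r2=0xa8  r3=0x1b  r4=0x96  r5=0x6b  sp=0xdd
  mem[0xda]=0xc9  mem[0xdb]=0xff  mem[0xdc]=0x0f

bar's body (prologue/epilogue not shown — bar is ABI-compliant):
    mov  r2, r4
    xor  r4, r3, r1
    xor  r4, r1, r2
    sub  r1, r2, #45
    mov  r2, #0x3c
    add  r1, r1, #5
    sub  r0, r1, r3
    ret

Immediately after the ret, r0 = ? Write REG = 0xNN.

prologue: push r1 → mem[0xdc]=0x3c, sp=0xdc
prologue: push r4 → mem[0xdb]=0x96, sp=0xdb
body[0] mov  r2, r4 → r2=0x96
body[1] xor  r4, r3, r1 → r4=0x27
body[2] xor  r4, r1, r2 → r4=0xaa
body[3] sub  r1, r2, #45 → r1=0x69
body[4] mov  r2, #0x3c → r2=0x3c
body[5] add  r1, r1, #5 → r1=0x6e
body[6] sub  r0, r1, r3 → r0=0x53
epilogue: pop r4=0x96, sp=0xdc
epilogue: pop r1=0x3c, sp=0xdd
r0 is caller-saved → body value

REG = 0x53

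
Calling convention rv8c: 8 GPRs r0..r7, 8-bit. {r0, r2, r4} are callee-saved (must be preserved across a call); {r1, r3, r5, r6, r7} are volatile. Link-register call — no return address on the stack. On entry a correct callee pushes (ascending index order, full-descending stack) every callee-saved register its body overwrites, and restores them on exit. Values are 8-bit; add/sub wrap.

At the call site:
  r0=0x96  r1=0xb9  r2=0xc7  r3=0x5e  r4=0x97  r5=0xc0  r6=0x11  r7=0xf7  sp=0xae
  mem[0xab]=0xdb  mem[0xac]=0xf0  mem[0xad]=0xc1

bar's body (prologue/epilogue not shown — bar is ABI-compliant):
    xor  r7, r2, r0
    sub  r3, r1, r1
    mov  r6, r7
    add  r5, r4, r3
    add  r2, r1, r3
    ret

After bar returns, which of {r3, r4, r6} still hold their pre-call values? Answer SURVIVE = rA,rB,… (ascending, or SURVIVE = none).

SURVIVE = r4

prologue: push r2 → mem[0xad]=0xc7, sp=0xad
body[0] xor  r7, r2, r0 → r7=0x51
body[1] sub  r3, r1, r1 → r3=0x00
body[2] mov  r6, r7 → r6=0x51
body[3] add  r5, r4, r3 → r5=0x97
body[4] add  r2, r1, r3 → r2=0xb9
epilogue: pop r2=0xc7, sp=0xae
r3: caller-saved, written=True
r4: callee-saved, written=False
r6: caller-saved, written=True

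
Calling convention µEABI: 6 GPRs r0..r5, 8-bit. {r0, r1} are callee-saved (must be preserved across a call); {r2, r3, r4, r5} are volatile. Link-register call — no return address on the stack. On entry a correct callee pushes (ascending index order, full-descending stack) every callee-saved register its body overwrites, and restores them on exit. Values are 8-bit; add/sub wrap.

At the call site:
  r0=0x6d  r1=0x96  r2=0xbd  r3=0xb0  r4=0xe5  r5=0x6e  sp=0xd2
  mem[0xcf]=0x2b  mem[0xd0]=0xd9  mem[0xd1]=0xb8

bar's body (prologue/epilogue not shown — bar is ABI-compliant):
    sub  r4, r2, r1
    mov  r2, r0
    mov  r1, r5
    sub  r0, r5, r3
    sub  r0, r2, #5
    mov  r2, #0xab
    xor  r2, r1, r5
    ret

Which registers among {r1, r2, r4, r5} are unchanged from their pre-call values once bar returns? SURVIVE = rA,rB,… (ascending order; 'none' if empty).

prologue: push r0 -> mem[0xd1]=0x6d, sp=0xd1
prologue: push r1 -> mem[0xd0]=0x96, sp=0xd0
body[0] sub  r4, r2, r1 -> r4=0x27
body[1] mov  r2, r0 -> r2=0x6d
body[2] mov  r1, r5 -> r1=0x6e
body[3] sub  r0, r5, r3 -> r0=0xbe
body[4] sub  r0, r2, #5 -> r0=0x68
body[5] mov  r2, #0xab -> r2=0xab
body[6] xor  r2, r1, r5 -> r2=0x00
epilogue: pop r1=0x96, sp=0xd1
epilogue: pop r0=0x6d, sp=0xd2
r1: callee-saved, written=True
r2: caller-saved, written=True
r4: caller-saved, written=True
r5: caller-saved, written=False

SURVIVE = r1,r5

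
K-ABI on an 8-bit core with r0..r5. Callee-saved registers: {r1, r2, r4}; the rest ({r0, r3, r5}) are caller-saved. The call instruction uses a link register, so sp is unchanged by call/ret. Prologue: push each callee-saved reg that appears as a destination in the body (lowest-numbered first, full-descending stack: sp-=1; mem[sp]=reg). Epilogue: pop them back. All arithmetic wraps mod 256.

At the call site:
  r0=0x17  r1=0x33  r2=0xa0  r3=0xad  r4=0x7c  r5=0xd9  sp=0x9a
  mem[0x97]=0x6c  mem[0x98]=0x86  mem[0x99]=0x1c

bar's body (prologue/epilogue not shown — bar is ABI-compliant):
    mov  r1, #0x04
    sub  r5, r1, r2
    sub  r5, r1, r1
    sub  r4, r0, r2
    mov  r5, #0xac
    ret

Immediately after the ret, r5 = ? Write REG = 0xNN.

REG = 0xac

prologue: push r1 → mem[0x99]=0x33, sp=0x99
prologue: push r4 → mem[0x98]=0x7c, sp=0x98
body[0] mov  r1, #0x04 → r1=0x04
body[1] sub  r5, r1, r2 → r5=0x64
body[2] sub  r5, r1, r1 → r5=0x00
body[3] sub  r4, r0, r2 → r4=0x77
body[4] mov  r5, #0xac → r5=0xac
epilogue: pop r4=0x7c, sp=0x99
epilogue: pop r1=0x33, sp=0x9a
r5 is caller-saved → body value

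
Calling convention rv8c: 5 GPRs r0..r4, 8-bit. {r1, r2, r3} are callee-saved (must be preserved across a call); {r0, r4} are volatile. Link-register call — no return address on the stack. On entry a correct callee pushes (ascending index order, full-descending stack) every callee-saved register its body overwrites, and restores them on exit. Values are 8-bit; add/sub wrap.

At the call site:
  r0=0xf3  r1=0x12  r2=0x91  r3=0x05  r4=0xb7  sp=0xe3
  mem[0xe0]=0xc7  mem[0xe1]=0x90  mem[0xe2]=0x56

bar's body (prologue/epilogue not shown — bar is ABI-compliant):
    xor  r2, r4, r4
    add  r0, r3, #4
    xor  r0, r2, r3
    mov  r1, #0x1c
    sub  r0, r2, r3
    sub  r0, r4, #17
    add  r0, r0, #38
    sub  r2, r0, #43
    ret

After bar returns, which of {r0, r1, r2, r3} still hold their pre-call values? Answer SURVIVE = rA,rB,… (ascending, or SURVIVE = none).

SURVIVE = r1,r2,r3

prologue: push r1 -> mem[0xe2]=0x12, sp=0xe2
prologue: push r2 -> mem[0xe1]=0x91, sp=0xe1
body[0] xor  r2, r4, r4 -> r2=0x00
body[1] add  r0, r3, #4 -> r0=0x09
body[2] xor  r0, r2, r3 -> r0=0x05
body[3] mov  r1, #0x1c -> r1=0x1c
body[4] sub  r0, r2, r3 -> r0=0xfb
body[5] sub  r0, r4, #17 -> r0=0xa6
body[6] add  r0, r0, #38 -> r0=0xcc
body[7] sub  r2, r0, #43 -> r2=0xa1
epilogue: pop r2=0x91, sp=0xe2
epilogue: pop r1=0x12, sp=0xe3
r0: caller-saved, written=True
r1: callee-saved, written=True
r2: callee-saved, written=True
r3: callee-saved, written=False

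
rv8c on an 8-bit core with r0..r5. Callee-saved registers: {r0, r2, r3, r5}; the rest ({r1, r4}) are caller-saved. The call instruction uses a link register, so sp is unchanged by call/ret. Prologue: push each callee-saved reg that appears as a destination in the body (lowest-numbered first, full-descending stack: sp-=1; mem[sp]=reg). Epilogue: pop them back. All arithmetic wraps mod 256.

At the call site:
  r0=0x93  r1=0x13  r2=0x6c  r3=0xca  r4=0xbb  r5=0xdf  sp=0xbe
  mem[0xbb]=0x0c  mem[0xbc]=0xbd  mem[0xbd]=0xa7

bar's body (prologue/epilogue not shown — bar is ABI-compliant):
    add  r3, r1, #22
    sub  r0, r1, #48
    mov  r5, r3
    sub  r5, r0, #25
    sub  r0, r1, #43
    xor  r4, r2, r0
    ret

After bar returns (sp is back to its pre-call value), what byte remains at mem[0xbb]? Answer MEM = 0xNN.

prologue: push r0 → mem[0xbd]=0x93, sp=0xbd
prologue: push r3 → mem[0xbc]=0xca, sp=0xbc
prologue: push r5 → mem[0xbb]=0xdf, sp=0xbb
body[0] add  r3, r1, #22 → r3=0x29
body[1] sub  r0, r1, #48 → r0=0xe3
body[2] mov  r5, r3 → r5=0x29
body[3] sub  r5, r0, #25 → r5=0xca
body[4] sub  r0, r1, #43 → r0=0xe8
body[5] xor  r4, r2, r0 → r4=0x84
epilogue: pop r5=0xdf, sp=0xbc
epilogue: pop r3=0xca, sp=0xbd
epilogue: pop r0=0x93, sp=0xbe
prologue pushed ['r0', 'r3', 'r5'] at ['0xbd', '0xbc', '0xbb']

MEM = 0xdf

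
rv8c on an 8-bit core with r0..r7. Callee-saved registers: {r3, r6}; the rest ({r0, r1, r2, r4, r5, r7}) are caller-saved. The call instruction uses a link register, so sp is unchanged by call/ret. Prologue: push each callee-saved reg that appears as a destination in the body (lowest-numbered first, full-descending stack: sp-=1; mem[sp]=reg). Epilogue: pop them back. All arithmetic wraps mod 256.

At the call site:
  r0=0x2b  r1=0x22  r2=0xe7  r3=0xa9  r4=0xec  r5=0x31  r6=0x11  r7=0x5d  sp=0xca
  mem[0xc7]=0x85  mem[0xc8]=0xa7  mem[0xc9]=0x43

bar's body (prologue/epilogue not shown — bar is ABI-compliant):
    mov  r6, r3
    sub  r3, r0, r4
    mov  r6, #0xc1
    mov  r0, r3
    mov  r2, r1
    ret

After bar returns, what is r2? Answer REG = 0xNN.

prologue: push r3 → mem[0xc9]=0xa9, sp=0xc9
prologue: push r6 → mem[0xc8]=0x11, sp=0xc8
body[0] mov  r6, r3 → r6=0xa9
body[1] sub  r3, r0, r4 → r3=0x3f
body[2] mov  r6, #0xc1 → r6=0xc1
body[3] mov  r0, r3 → r0=0x3f
body[4] mov  r2, r1 → r2=0x22
epilogue: pop r6=0x11, sp=0xc9
epilogue: pop r3=0xa9, sp=0xca
r2 is caller-saved → body value

REG = 0x22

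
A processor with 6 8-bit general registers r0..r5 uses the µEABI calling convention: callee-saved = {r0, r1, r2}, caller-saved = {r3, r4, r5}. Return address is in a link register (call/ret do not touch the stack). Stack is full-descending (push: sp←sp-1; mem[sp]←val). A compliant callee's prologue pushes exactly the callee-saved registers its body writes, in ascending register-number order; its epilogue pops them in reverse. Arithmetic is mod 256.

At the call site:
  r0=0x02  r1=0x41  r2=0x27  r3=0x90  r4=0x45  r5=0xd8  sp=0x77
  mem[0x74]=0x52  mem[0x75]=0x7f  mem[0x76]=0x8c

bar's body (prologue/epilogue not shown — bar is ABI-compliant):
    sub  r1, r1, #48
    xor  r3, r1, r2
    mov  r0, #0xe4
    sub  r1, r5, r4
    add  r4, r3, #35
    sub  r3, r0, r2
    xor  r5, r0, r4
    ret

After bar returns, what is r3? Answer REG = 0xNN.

prologue: push r0 → mem[0x76]=0x02, sp=0x76
prologue: push r1 → mem[0x75]=0x41, sp=0x75
body[0] sub  r1, r1, #48 → r1=0x11
body[1] xor  r3, r1, r2 → r3=0x36
body[2] mov  r0, #0xe4 → r0=0xe4
body[3] sub  r1, r5, r4 → r1=0x93
body[4] add  r4, r3, #35 → r4=0x59
body[5] sub  r3, r0, r2 → r3=0xbd
body[6] xor  r5, r0, r4 → r5=0xbd
epilogue: pop r1=0x41, sp=0x76
epilogue: pop r0=0x02, sp=0x77
r3 is caller-saved → body value

REG = 0xbd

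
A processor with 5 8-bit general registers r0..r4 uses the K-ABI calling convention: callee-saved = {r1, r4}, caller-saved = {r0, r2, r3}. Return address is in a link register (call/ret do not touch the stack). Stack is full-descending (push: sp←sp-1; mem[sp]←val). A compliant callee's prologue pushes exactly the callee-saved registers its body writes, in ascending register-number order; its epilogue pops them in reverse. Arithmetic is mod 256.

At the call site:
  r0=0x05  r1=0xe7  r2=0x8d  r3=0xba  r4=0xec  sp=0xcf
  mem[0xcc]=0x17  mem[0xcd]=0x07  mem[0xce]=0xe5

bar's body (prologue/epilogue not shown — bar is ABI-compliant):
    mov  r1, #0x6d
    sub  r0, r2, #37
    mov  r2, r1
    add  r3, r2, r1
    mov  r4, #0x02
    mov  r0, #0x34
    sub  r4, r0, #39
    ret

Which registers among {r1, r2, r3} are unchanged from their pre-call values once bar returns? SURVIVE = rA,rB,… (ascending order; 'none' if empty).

SURVIVE = r1

prologue: push r1 → mem[0xce]=0xe7, sp=0xce
prologue: push r4 → mem[0xcd]=0xec, sp=0xcd
body[0] mov  r1, #0x6d → r1=0x6d
body[1] sub  r0, r2, #37 → r0=0x68
body[2] mov  r2, r1 → r2=0x6d
body[3] add  r3, r2, r1 → r3=0xda
body[4] mov  r4, #0x02 → r4=0x02
body[5] mov  r0, #0x34 → r0=0x34
body[6] sub  r4, r0, #39 → r4=0x0d
epilogue: pop r4=0xec, sp=0xce
epilogue: pop r1=0xe7, sp=0xcf
r1: callee-saved, written=True
r2: caller-saved, written=True
r3: caller-saved, written=True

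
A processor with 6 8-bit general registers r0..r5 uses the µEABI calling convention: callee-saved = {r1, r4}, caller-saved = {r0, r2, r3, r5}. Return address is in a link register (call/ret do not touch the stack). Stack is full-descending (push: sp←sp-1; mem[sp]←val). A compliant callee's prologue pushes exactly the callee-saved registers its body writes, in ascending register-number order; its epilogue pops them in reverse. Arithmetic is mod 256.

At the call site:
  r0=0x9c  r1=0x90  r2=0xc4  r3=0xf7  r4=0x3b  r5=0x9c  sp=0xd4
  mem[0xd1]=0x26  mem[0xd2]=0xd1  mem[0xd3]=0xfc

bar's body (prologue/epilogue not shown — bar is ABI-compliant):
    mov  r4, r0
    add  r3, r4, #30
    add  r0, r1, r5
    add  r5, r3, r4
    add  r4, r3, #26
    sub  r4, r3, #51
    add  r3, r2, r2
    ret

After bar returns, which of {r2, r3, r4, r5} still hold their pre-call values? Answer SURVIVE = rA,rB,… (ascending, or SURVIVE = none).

SURVIVE = r2,r4

prologue: push r4 -> mem[0xd3]=0x3b, sp=0xd3
body[0] mov  r4, r0 -> r4=0x9c
body[1] add  r3, r4, #30 -> r3=0xba
body[2] add  r0, r1, r5 -> r0=0x2c
body[3] add  r5, r3, r4 -> r5=0x56
body[4] add  r4, r3, #26 -> r4=0xd4
body[5] sub  r4, r3, #51 -> r4=0x87
body[6] add  r3, r2, r2 -> r3=0x88
epilogue: pop r4=0x3b, sp=0xd4
r2: caller-saved, written=False
r3: caller-saved, written=True
r4: callee-saved, written=True
r5: caller-saved, written=True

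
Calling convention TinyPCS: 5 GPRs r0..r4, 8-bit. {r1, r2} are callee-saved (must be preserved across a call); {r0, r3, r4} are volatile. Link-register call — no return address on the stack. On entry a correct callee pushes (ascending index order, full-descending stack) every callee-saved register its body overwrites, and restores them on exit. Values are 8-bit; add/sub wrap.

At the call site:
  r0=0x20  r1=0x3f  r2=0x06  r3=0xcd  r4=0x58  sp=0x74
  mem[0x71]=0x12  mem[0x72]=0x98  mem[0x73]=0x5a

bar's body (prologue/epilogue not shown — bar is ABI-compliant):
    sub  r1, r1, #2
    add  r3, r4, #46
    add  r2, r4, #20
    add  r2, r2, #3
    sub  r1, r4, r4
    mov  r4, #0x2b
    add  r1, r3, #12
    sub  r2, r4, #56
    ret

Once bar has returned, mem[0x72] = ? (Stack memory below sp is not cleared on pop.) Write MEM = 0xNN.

MEM = 0x06

prologue: push r1 -> mem[0x73]=0x3f, sp=0x73
prologue: push r2 -> mem[0x72]=0x06, sp=0x72
body[0] sub  r1, r1, #2 -> r1=0x3d
body[1] add  r3, r4, #46 -> r3=0x86
body[2] add  r2, r4, #20 -> r2=0x6c
body[3] add  r2, r2, #3 -> r2=0x6f
body[4] sub  r1, r4, r4 -> r1=0x00
body[5] mov  r4, #0x2b -> r4=0x2b
body[6] add  r1, r3, #12 -> r1=0x92
body[7] sub  r2, r4, #56 -> r2=0xf3
epilogue: pop r2=0x06, sp=0x73
epilogue: pop r1=0x3f, sp=0x74
prologue pushed ['r1', 'r2'] at ['0x73', '0x72']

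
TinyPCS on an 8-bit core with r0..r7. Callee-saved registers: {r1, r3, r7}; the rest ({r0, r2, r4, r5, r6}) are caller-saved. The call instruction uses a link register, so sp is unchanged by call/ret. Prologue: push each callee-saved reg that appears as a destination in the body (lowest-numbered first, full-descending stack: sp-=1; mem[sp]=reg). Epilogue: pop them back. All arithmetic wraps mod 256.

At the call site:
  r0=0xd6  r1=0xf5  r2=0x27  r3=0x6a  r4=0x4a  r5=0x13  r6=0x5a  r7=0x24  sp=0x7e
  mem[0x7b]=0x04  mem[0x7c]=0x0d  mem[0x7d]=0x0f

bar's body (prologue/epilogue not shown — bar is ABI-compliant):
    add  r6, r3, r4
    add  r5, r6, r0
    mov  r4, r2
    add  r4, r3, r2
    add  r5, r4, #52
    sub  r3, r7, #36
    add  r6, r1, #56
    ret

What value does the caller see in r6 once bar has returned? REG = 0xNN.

REG = 0x2d

prologue: push r3 -> mem[0x7d]=0x6a, sp=0x7d
body[0] add  r6, r3, r4 -> r6=0xb4
body[1] add  r5, r6, r0 -> r5=0x8a
body[2] mov  r4, r2 -> r4=0x27
body[3] add  r4, r3, r2 -> r4=0x91
body[4] add  r5, r4, #52 -> r5=0xc5
body[5] sub  r3, r7, #36 -> r3=0x00
body[6] add  r6, r1, #56 -> r6=0x2d
epilogue: pop r3=0x6a, sp=0x7e
r6 is caller-saved -> body value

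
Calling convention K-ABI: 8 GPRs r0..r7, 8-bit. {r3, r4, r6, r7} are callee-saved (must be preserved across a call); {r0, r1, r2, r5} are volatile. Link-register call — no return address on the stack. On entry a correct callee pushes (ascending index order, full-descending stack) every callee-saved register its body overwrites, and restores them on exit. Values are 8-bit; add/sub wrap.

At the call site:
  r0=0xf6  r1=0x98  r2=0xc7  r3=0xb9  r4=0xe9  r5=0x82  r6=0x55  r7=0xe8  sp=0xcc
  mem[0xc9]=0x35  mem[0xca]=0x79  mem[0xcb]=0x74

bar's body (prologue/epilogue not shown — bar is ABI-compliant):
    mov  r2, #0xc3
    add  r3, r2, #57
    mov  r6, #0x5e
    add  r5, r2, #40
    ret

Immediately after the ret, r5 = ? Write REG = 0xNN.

prologue: push r3 -> mem[0xcb]=0xb9, sp=0xcb
prologue: push r6 -> mem[0xca]=0x55, sp=0xca
body[0] mov  r2, #0xc3 -> r2=0xc3
body[1] add  r3, r2, #57 -> r3=0xfc
body[2] mov  r6, #0x5e -> r6=0x5e
body[3] add  r5, r2, #40 -> r5=0xeb
epilogue: pop r6=0x55, sp=0xcb
epilogue: pop r3=0xb9, sp=0xcc
r5 is caller-saved -> body value

REG = 0xeb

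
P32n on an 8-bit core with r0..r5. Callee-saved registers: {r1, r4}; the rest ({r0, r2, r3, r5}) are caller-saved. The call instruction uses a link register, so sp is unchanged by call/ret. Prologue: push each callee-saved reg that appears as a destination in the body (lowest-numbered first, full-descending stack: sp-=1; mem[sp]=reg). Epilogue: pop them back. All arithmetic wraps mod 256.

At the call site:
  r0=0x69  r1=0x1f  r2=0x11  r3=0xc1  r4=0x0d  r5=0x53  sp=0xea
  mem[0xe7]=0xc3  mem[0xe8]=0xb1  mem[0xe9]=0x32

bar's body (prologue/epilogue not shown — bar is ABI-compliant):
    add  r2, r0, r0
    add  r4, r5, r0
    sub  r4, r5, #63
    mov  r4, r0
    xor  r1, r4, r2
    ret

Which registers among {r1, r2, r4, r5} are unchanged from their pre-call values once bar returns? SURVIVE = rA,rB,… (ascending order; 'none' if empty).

SURVIVE = r1,r4,r5

prologue: push r1 -> mem[0xe9]=0x1f, sp=0xe9
prologue: push r4 -> mem[0xe8]=0x0d, sp=0xe8
body[0] add  r2, r0, r0 -> r2=0xd2
body[1] add  r4, r5, r0 -> r4=0xbc
body[2] sub  r4, r5, #63 -> r4=0x14
body[3] mov  r4, r0 -> r4=0x69
body[4] xor  r1, r4, r2 -> r1=0xbb
epilogue: pop r4=0x0d, sp=0xe9
epilogue: pop r1=0x1f, sp=0xea
r1: callee-saved, written=True
r2: caller-saved, written=True
r4: callee-saved, written=True
r5: caller-saved, written=False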